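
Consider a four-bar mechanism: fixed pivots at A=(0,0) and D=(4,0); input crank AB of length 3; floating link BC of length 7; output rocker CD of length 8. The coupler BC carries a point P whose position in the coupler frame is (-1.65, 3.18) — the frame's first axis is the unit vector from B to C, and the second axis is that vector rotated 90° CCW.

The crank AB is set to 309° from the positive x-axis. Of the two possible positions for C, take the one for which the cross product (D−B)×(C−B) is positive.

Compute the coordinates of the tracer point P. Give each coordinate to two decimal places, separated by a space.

1.38 -5.88

A=(0,0), D=(4.00,0)
B = A + 3.00·(cos309°, sin309°) = (1.8880, -2.3314)
|BD| = 3.1458
circle(B,7.00) ∩ circle(D,8.00): a=-0.8112, h=6.9528
  candidates: C₊=(-3.8095,1.7353) cross=21.873; C₋=(6.4962,-7.6006) cross=-21.873
  mode + wants cross > 0 → take C=(-3.8095,1.7353) (cross=21.873)
ex = (C−B)/|BC| = (-0.8139,0.5810); ey = (-0.5810,-0.8139)
P = B + -1.65·ex + 3.18·ey = (1.3835,-5.8783)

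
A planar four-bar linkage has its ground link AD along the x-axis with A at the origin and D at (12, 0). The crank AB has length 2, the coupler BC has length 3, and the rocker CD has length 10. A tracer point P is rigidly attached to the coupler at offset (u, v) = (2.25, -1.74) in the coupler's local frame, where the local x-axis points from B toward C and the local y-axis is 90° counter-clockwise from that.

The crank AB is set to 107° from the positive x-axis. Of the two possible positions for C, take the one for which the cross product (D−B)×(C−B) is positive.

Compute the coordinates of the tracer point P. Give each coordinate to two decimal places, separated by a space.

2.00 0.72

A=(0,0), D=(12.00,0)
B = A + 2.00·(cos107°, sin107°) = (-0.5847, 1.9126)
|BD| = 12.7293
circle(B,3.00) ∩ circle(D,10.00): a=2.7902, h=1.1022
  candidates: C₊=(2.3394,2.5831) cross=14.030; C₋=(2.0082,0.4037) cross=-14.030
  mode + wants cross > 0 → take C=(2.3394,2.5831) (cross=14.030)
ex = (C−B)/|BC| = (0.9747,0.2235); ey = (-0.2235,0.9747)
P = B + 2.25·ex + -1.74·ey = (1.9972,0.7195)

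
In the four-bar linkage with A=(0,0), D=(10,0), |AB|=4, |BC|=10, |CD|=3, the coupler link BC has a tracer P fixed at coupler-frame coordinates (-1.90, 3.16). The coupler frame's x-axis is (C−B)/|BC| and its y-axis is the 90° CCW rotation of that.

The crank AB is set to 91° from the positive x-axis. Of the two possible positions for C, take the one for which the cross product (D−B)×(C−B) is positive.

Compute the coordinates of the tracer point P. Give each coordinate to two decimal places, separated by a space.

-1.64 7.33

A=(0,0), D=(10.00,0)
B = A + 4.00·(cos91°, sin91°) = (-0.0698, 3.9994)
|BD| = 10.8350
circle(B,10.00) ∩ circle(D,3.00): a=9.6168, h=2.7416
  candidates: C₊=(9.8799,2.9976) cross=29.705; C₋=(7.8559,-2.0983) cross=-29.705
  mode + wants cross > 0 → take C=(9.8799,2.9976) (cross=29.705)
ex = (C−B)/|BC| = (0.9950,-0.1002); ey = (0.1002,0.9950)
P = B + -1.90·ex + 3.16·ey = (-1.6437,7.3338)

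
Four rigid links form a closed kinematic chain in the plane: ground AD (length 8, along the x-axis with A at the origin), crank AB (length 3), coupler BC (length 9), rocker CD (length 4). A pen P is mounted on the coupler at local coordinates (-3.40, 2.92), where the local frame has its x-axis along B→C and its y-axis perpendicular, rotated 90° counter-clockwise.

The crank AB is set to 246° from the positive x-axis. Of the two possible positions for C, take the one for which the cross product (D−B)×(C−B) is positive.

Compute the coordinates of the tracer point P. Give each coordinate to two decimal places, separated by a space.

A=(0,0), D=(8.00,0)
B = A + 3.00·(cos246°, sin246°) = (-1.2202, -2.7406)
|BD| = 9.6189
circle(B,9.00) ∩ circle(D,4.00): a=8.1882, h=3.7354
  candidates: C₊=(5.5643,3.1729) cross=35.930; C₋=(7.6929,-3.9882) cross=-35.930
  mode + wants cross > 0 → take C=(5.5643,3.1729) (cross=35.930)
ex = (C−B)/|BC| = (0.7538,0.6571); ey = (-0.6571,0.7538)
P = B + -3.40·ex + 2.92·ey = (-5.7019,-2.7734)

-5.70 -2.77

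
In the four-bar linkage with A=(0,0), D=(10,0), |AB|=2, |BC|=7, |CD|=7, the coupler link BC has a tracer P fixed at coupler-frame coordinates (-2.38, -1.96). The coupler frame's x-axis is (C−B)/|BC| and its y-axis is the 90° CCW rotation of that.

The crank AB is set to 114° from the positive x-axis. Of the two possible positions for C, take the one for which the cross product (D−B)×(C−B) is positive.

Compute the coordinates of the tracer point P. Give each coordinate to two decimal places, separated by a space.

-1.95 -1.04

A=(0,0), D=(10.00,0)
B = A + 2.00·(cos114°, sin114°) = (-0.8135, 1.8271)
|BD| = 10.9667
circle(B,7.00) ∩ circle(D,7.00): a=5.4834, h=4.3512
  candidates: C₊=(5.3182,5.2039) cross=47.718; C₋=(3.8683,-3.3768) cross=-47.718
  mode + wants cross > 0 → take C=(5.3182,5.2039) (cross=47.718)
ex = (C−B)/|BC| = (0.8760,0.4824); ey = (-0.4824,0.8760)
P = B + -2.38·ex + -1.96·ey = (-1.9527,-1.0379)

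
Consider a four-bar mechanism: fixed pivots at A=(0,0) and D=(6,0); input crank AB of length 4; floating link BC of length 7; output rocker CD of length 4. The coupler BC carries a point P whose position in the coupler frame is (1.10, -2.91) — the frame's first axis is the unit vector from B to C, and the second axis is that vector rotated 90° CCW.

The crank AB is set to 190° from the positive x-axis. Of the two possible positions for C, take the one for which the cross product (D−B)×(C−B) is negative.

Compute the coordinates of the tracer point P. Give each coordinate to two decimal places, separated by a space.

-3.60 -3.79

A=(0,0), D=(6.00,0)
B = A + 4.00·(cos190°, sin190°) = (-3.9392, -0.6946)
|BD| = 9.9635
circle(B,7.00) ∩ circle(D,4.00): a=6.6378, h=2.2226
  candidates: C₊=(2.5275,1.9853) cross=22.144; C₋=(2.8373,-2.4490) cross=-22.144
  mode - wants cross < 0 → take C=(2.8373,-2.4490) (cross=-22.144)
ex = (C−B)/|BC| = (0.9681,-0.2506); ey = (0.2506,0.9681)
P = B + 1.10·ex + -2.91·ey = (-3.6037,-3.7874)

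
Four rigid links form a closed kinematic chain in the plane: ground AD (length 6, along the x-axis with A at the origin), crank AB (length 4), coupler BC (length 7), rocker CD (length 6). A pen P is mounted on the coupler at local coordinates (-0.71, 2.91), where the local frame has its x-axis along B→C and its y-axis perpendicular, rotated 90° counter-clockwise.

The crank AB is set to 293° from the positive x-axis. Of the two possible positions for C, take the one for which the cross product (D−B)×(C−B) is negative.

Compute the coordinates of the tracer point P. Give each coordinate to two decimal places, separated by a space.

1.65 -0.69

A=(0,0), D=(6.00,0)
B = A + 4.00·(cos293°, sin293°) = (1.5629, -3.6820)
|BD| = 5.7658
circle(B,7.00) ∩ circle(D,6.00): a=4.0102, h=5.7374
  candidates: C₊=(0.9851,3.2941) cross=33.081; C₋=(8.3129,-5.5363) cross=-33.081
  mode - wants cross < 0 → take C=(8.3129,-5.5363) (cross=-33.081)
ex = (C−B)/|BC| = (0.9643,-0.2649); ey = (0.2649,0.9643)
P = B + -0.71·ex + 2.91·ey = (1.6491,-0.6879)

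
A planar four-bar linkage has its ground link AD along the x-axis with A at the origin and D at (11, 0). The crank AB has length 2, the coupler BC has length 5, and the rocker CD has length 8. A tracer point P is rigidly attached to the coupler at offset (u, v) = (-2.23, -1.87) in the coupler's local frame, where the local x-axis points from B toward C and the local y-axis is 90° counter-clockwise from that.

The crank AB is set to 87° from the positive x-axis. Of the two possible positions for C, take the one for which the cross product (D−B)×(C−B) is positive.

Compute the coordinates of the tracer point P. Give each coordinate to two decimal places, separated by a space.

-0.87 -0.75

A=(0,0), D=(11.00,0)
B = A + 2.00·(cos87°, sin87°) = (0.1047, 1.9973)
|BD| = 11.0769
circle(B,5.00) ∩ circle(D,8.00): a=3.7780, h=3.2751
  candidates: C₊=(4.4113,4.5375) cross=36.278; C₋=(3.2302,-1.9054) cross=-36.278
  mode + wants cross > 0 → take C=(4.4113,4.5375) (cross=36.278)
ex = (C−B)/|BC| = (0.8613,0.5081); ey = (-0.5081,0.8613)
P = B + -2.23·ex + -1.87·ey = (-0.8660,-0.7464)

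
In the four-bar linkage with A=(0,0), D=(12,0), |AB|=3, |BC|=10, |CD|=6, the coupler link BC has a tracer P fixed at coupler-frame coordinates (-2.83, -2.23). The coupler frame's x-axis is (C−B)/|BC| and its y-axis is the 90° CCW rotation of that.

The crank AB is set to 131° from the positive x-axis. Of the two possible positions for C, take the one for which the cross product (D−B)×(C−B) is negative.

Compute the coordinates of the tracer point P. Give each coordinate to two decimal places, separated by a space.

-5.54 1.76

A=(0,0), D=(12.00,0)
B = A + 3.00·(cos131°, sin131°) = (-1.9682, 2.2641)
|BD| = 14.1505
circle(B,10.00) ∩ circle(D,6.00): a=9.3366, h=3.5815
  candidates: C₊=(7.8212,4.3056) cross=50.680; C₋=(6.6751,-2.7651) cross=-50.680
  mode - wants cross < 0 → take C=(6.6751,-2.7651) (cross=-50.680)
ex = (C−B)/|BC| = (0.8643,-0.5029); ey = (0.5029,0.8643)
P = B + -2.83·ex + -2.23·ey = (-5.5358,1.7599)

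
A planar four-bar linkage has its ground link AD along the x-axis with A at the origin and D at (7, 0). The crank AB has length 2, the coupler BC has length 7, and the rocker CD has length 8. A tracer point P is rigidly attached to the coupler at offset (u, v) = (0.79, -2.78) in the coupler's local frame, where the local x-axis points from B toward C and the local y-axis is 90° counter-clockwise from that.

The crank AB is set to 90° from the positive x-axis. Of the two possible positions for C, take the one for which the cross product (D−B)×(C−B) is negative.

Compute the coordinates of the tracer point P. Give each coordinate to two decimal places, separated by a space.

A=(0,0), D=(7.00,0)
B = A + 2.00·(cos90°, sin90°) = (0.0000, 2.0000)
|BD| = 7.2801
circle(B,7.00) ∩ circle(D,8.00): a=2.6099, h=6.4953
  candidates: C₊=(4.2938,7.5284) cross=47.286; C₋=(0.7250,-4.9623) cross=-47.286
  mode - wants cross < 0 → take C=(0.7250,-4.9623) (cross=-47.286)
ex = (C−B)/|BC| = (0.1036,-0.9946); ey = (0.9946,0.1036)
P = B + 0.79·ex + -2.78·ey = (-2.6832,0.9263)

-2.68 0.93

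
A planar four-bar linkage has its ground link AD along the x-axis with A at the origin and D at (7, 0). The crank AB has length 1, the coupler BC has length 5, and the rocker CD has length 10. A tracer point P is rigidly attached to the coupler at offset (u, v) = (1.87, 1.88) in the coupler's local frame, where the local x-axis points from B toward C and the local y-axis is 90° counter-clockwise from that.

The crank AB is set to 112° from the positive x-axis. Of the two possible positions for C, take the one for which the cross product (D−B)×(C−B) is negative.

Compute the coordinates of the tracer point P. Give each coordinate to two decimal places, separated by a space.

A=(0,0), D=(7.00,0)
B = A + 1.00·(cos112°, sin112°) = (-0.3746, 0.9272)
|BD| = 7.4327
circle(B,5.00) ∩ circle(D,10.00): a=-1.3290, h=4.8202
  candidates: C₊=(-1.0919,5.8755) cross=35.827; C₋=(-2.2945,-3.6895) cross=-35.827
  mode - wants cross < 0 → take C=(-2.2945,-3.6895) (cross=-35.827)
ex = (C−B)/|BC| = (-0.3840,-0.9233); ey = (0.9233,-0.3840)
P = B + 1.87·ex + 1.88·ey = (0.6432,-1.5213)

0.64 -1.52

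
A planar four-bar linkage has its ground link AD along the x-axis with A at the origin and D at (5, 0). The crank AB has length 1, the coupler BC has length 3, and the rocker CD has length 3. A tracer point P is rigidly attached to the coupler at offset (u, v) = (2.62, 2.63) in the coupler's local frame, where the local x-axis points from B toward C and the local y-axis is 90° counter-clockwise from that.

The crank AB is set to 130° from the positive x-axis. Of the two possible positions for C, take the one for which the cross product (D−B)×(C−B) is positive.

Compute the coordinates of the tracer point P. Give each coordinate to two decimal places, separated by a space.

1.45 3.83

A=(0,0), D=(5.00,0)
B = A + 1.00·(cos130°, sin130°) = (-0.6428, 0.7660)
|BD| = 5.6945
circle(B,3.00) ∩ circle(D,3.00): a=2.8473, h=0.9450
  candidates: C₊=(2.3057,1.3194) cross=5.381; C₋=(2.0515,-0.5534) cross=-5.381
  mode + wants cross > 0 → take C=(2.3057,1.3194) (cross=5.381)
ex = (C−B)/|BC| = (0.9828,0.1845); ey = (-0.1845,0.9828)
P = B + 2.62·ex + 2.63·ey = (1.4471,3.8342)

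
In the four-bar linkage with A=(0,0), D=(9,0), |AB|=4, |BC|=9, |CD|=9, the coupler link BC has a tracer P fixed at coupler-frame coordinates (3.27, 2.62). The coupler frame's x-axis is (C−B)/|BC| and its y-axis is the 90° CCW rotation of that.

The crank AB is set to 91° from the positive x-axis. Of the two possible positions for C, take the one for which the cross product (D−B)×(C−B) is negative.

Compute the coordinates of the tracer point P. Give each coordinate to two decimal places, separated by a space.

3.06 1.21

A=(0,0), D=(9.00,0)
B = A + 4.00·(cos91°, sin91°) = (-0.0698, 3.9994)
|BD| = 9.9124
circle(B,9.00) ∩ circle(D,9.00): a=4.9562, h=7.5124
  candidates: C₊=(7.4961,8.8735) cross=74.466; C₋=(1.4341,-4.8741) cross=-74.466
  mode - wants cross < 0 → take C=(1.4341,-4.8741) (cross=-74.466)
ex = (C−B)/|BC| = (0.1671,-0.9859); ey = (0.9859,0.1671)
P = B + 3.27·ex + 2.62·ey = (3.0598,1.2132)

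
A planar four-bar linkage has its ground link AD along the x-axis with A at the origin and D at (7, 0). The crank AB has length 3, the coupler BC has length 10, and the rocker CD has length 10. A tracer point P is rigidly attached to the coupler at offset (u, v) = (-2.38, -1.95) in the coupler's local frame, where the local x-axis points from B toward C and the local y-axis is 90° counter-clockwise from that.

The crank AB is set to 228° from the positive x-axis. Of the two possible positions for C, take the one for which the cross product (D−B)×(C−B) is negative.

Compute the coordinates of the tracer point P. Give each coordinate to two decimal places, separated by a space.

A=(0,0), D=(7.00,0)
B = A + 3.00·(cos228°, sin228°) = (-2.0074, -2.2294)
|BD| = 9.2792
circle(B,10.00) ∩ circle(D,10.00): a=4.6396, h=8.8586
  candidates: C₊=(0.3679,7.4844) cross=82.200; C₋=(4.6247,-9.7138) cross=-82.200
  mode - wants cross < 0 → take C=(4.6247,-9.7138) (cross=-82.200)
ex = (C−B)/|BC| = (0.6632,-0.7484); ey = (0.7484,0.6632)
P = B + -2.38·ex + -1.95·ey = (-5.0453,-1.7414)

-5.05 -1.74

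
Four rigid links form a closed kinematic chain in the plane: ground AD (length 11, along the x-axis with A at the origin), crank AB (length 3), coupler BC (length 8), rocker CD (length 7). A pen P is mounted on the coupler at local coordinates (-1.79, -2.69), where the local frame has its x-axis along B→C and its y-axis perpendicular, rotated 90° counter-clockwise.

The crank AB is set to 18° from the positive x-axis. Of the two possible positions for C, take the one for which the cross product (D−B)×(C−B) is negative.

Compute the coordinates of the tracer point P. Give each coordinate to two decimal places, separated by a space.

A=(0,0), D=(11.00,0)
B = A + 3.00·(cos18°, sin18°) = (2.8532, 0.9271)
|BD| = 8.1994
circle(B,8.00) ∩ circle(D,7.00): a=5.0144, h=6.2334
  candidates: C₊=(8.5402,6.5536) cross=51.110; C₋=(7.1306,-5.8334) cross=-51.110
  mode - wants cross < 0 → take C=(7.1306,-5.8334) (cross=-51.110)
ex = (C−B)/|BC| = (0.5347,-0.8451); ey = (0.8451,0.5347)
P = B + -1.79·ex + -2.69·ey = (-0.3771,1.0014)

-0.38 1.00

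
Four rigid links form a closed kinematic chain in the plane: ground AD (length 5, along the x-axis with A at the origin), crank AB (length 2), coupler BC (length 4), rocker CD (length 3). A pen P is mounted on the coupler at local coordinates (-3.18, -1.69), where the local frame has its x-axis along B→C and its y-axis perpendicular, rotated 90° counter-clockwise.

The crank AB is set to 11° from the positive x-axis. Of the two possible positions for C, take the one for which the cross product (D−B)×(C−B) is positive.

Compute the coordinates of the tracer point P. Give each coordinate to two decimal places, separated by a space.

0.67 -2.98

A=(0,0), D=(5.00,0)
B = A + 2.00·(cos11°, sin11°) = (1.9633, 0.3816)
|BD| = 3.0606
circle(B,4.00) ∩ circle(D,3.00): a=2.6739, h=2.9750
  candidates: C₊=(4.9872,3.0000) cross=9.105; C₋=(4.2453,-2.9035) cross=-9.105
  mode + wants cross > 0 → take C=(4.9872,3.0000) (cross=9.105)
ex = (C−B)/|BC| = (0.7560,0.6546); ey = (-0.6546,0.7560)
P = B + -3.18·ex + -1.69·ey = (0.6655,-2.9776)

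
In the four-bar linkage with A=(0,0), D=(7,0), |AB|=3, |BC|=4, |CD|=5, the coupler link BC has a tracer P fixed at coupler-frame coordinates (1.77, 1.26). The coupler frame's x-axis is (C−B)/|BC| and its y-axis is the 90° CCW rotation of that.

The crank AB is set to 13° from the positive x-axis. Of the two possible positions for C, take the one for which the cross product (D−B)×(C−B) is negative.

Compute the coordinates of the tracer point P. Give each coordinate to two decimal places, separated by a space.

4.33 -0.98

A=(0,0), D=(7.00,0)
B = A + 3.00·(cos13°, sin13°) = (2.9231, 0.6749)
|BD| = 4.1324
circle(B,4.00) ∩ circle(D,5.00): a=0.9772, h=3.8788
  candidates: C₊=(4.5207,4.3420) cross=16.029; C₋=(3.2538,-3.3115) cross=-16.029
  mode - wants cross < 0 → take C=(3.2538,-3.3115) (cross=-16.029)
ex = (C−B)/|BC| = (0.0827,-0.9966); ey = (0.9966,0.0827)
P = B + 1.77·ex + 1.26·ey = (4.3251,-0.9849)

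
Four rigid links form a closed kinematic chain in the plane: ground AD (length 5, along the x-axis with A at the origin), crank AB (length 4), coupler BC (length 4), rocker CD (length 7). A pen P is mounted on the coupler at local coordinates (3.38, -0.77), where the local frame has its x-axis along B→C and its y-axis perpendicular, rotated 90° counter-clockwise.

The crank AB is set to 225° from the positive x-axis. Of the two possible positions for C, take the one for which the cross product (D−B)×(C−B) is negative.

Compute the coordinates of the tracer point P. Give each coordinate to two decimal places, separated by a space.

A=(0,0), D=(5.00,0)
B = A + 4.00·(cos225°, sin225°) = (-2.8284, -2.8284)
|BD| = 8.3237
circle(B,4.00) ∩ circle(D,7.00): a=2.1796, h=3.3540
  candidates: C₊=(-1.9183,1.0666) cross=27.918; C₋=(0.3612,-5.2422) cross=-27.918
  mode - wants cross < 0 → take C=(0.3612,-5.2422) (cross=-27.918)
ex = (C−B)/|BC| = (0.7974,-0.6035); ey = (0.6035,0.7974)
P = B + 3.38·ex + -0.77·ey = (-0.5979,-5.4821)

-0.60 -5.48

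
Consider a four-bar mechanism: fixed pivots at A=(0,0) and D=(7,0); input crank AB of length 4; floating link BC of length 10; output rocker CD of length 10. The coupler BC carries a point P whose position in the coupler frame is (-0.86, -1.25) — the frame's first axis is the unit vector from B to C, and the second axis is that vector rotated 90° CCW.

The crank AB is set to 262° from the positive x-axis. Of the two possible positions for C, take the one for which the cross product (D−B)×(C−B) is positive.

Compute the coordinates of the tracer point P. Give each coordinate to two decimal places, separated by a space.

A=(0,0), D=(7.00,0)
B = A + 4.00·(cos262°, sin262°) = (-0.5567, -3.9611)
|BD| = 8.5319
circle(B,10.00) ∩ circle(D,10.00): a=4.2660, h=9.0444
  candidates: C₊=(-0.9774,6.0301) cross=77.166; C₋=(7.4207,-9.9911) cross=-77.166
  mode + wants cross > 0 → take C=(-0.9774,6.0301) (cross=77.166)
ex = (C−B)/|BC| = (-0.0421,0.9991); ey = (-0.9991,-0.0421)
P = B + -0.86·ex + -1.25·ey = (0.7284,-4.7677)

0.73 -4.77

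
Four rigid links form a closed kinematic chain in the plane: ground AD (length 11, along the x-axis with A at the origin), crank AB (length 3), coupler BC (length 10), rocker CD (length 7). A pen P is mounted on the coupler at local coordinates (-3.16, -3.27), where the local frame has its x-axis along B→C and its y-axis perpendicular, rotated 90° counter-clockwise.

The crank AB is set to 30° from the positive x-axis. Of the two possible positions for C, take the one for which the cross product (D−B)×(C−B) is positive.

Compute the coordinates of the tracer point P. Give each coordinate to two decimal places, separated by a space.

A=(0,0), D=(11.00,0)
B = A + 3.00·(cos30°, sin30°) = (2.5981, 1.5000)
|BD| = 8.5348
circle(B,10.00) ∩ circle(D,7.00): a=7.2552, h=6.8820
  candidates: C₊=(10.9498,6.9998) cross=58.737; C₋=(8.5308,-6.5500) cross=-58.737
  mode + wants cross > 0 → take C=(10.9498,6.9998) (cross=58.737)
ex = (C−B)/|BC| = (0.8352,0.5500); ey = (-0.5500,0.8352)
P = B + -3.16·ex + -3.27·ey = (1.7574,-2.9690)

1.76 -2.97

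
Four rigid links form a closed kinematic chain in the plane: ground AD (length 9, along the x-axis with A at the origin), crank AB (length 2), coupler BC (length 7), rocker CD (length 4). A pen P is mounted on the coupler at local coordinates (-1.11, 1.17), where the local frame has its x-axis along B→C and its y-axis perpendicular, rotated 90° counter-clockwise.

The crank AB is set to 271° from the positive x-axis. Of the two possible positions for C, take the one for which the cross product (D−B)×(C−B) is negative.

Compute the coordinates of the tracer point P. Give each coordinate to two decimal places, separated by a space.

A=(0,0), D=(9.00,0)
B = A + 2.00·(cos271°, sin271°) = (0.0349, -1.9997)
|BD| = 9.1854
circle(B,7.00) ∩ circle(D,4.00): a=6.3890, h=2.8601
  candidates: C₊=(5.6480,2.1827) cross=26.271; C₋=(6.8934,-3.4003) cross=-26.271
  mode - wants cross < 0 → take C=(6.8934,-3.4003) (cross=-26.271)
ex = (C−B)/|BC| = (0.9798,-0.2001); ey = (0.2001,0.9798)
P = B + -1.11·ex + 1.17·ey = (-0.8185,-0.6313)

-0.82 -0.63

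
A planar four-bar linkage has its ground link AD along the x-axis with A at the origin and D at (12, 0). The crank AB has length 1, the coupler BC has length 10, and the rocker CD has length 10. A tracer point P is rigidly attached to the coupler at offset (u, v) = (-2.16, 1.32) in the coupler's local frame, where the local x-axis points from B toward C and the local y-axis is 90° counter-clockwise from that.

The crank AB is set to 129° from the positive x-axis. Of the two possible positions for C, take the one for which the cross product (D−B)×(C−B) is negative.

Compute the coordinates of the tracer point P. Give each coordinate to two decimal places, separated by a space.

A=(0,0), D=(12.00,0)
B = A + 1.00·(cos129°, sin129°) = (-0.6293, 0.7771)
|BD| = 12.6532
circle(B,10.00) ∩ circle(D,10.00): a=6.3266, h=7.7443
  candidates: C₊=(6.1610,8.1182) cross=97.990; C₋=(5.2097,-7.3411) cross=-97.990
  mode - wants cross < 0 → take C=(5.2097,-7.3411) (cross=-97.990)
ex = (C−B)/|BC| = (0.5839,-0.8118); ey = (0.8118,0.5839)
P = B + -2.16·ex + 1.32·ey = (-0.8189,3.3014)

-0.82 3.30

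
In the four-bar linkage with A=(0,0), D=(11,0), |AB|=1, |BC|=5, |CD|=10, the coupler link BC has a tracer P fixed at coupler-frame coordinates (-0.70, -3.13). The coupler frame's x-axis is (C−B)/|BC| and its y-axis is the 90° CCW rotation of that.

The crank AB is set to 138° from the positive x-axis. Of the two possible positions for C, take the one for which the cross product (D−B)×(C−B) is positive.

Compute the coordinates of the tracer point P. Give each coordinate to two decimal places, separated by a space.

A=(0,0), D=(11.00,0)
B = A + 1.00·(cos138°, sin138°) = (-0.7431, 0.6691)
|BD| = 11.7622
circle(B,5.00) ∩ circle(D,10.00): a=2.6929, h=4.2129
  candidates: C₊=(2.1851,4.7220) cross=49.552; C₋=(1.7057,-3.6901) cross=-49.552
  mode + wants cross > 0 → take C=(2.1851,4.7220) (cross=49.552)
ex = (C−B)/|BC| = (0.5856,0.8106); ey = (-0.8106,0.5856)
P = B + -0.70·ex + -3.13·ey = (1.3840,-1.7313)

1.38 -1.73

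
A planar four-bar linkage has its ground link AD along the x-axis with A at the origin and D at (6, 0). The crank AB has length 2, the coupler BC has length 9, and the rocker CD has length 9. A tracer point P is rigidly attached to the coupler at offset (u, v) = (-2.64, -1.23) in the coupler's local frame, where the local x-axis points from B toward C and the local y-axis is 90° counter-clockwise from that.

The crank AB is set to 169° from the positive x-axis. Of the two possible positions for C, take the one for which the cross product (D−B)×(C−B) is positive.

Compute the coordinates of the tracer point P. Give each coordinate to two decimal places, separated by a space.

A=(0,0), D=(6.00,0)
B = A + 2.00·(cos169°, sin169°) = (-1.9633, 0.3816)
|BD| = 7.9724
circle(B,9.00) ∩ circle(D,9.00): a=3.9862, h=8.0691
  candidates: C₊=(2.4046,8.2507) cross=64.330; C₋=(1.6321,-7.8690) cross=-64.330
  mode + wants cross > 0 → take C=(2.4046,8.2507) (cross=64.330)
ex = (C−B)/|BC| = (0.4853,0.8743); ey = (-0.8743,0.4853)
P = B + -2.64·ex + -1.23·ey = (-2.1691,-2.5236)

-2.17 -2.52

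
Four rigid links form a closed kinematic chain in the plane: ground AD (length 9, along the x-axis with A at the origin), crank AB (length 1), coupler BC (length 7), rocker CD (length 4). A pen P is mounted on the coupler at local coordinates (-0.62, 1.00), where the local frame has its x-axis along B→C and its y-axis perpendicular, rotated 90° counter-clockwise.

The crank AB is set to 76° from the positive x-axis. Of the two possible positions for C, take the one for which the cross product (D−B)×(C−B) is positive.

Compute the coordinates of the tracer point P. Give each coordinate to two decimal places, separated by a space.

A=(0,0), D=(9.00,0)
B = A + 1.00·(cos76°, sin76°) = (0.2419, 0.9703)
|BD| = 8.8117
circle(B,7.00) ∩ circle(D,4.00): a=6.2783, h=3.0955
  candidates: C₊=(6.8230,3.3557) cross=27.277; C₋=(6.1412,-2.7978) cross=-27.277
  mode + wants cross > 0 → take C=(6.8230,3.3557) (cross=27.277)
ex = (C−B)/|BC| = (0.9401,0.3408); ey = (-0.3408,0.9401)
P = B + -0.62·ex + 1.00·ey = (-0.6817,1.6992)

-0.68 1.70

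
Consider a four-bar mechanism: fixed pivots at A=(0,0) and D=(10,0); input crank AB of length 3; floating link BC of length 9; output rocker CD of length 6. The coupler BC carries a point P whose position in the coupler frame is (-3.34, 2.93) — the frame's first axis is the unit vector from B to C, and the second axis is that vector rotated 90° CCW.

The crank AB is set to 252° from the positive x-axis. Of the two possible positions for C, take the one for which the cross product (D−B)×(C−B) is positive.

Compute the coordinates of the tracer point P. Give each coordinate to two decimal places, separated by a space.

A=(0,0), D=(10.00,0)
B = A + 3.00·(cos252°, sin252°) = (-0.9271, -2.8532)
|BD| = 11.2934
circle(B,9.00) ∩ circle(D,6.00): a=7.6390, h=4.7587
  candidates: C₊=(5.2619,3.6811) cross=53.742; C₋=(7.6664,-5.5276) cross=-53.742
  mode + wants cross > 0 → take C=(5.2619,3.6811) (cross=53.742)
ex = (C−B)/|BC| = (0.6877,0.7260); ey = (-0.7260,0.6877)
P = B + -3.34·ex + 2.93·ey = (-5.3511,-3.2633)

-5.35 -3.26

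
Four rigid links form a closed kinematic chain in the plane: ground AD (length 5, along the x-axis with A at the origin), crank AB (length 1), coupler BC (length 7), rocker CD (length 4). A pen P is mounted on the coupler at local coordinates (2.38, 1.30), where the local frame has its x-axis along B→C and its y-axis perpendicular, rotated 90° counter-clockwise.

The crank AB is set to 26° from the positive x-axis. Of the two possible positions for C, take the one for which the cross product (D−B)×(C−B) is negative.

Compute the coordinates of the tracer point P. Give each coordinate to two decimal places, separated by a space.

3.59 0.09

A=(0,0), D=(5.00,0)
B = A + 1.00·(cos26°, sin26°) = (0.8988, 0.4384)
|BD| = 4.1246
circle(B,7.00) ∩ circle(D,4.00): a=6.0627, h=3.4991
  candidates: C₊=(7.2991,3.2733) cross=14.432; C₋=(6.5553,-3.6853) cross=-14.432
  mode - wants cross < 0 → take C=(6.5553,-3.6853) (cross=-14.432)
ex = (C−B)/|BC| = (0.8081,-0.5891); ey = (0.5891,0.8081)
P = B + 2.38·ex + 1.30·ey = (3.5878,0.0868)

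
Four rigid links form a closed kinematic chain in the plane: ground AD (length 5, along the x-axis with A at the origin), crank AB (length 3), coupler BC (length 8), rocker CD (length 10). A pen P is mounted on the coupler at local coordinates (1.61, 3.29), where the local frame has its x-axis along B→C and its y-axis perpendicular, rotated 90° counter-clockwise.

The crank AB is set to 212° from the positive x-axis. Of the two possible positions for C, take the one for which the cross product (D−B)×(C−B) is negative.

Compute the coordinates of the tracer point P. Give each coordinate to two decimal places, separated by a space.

1.11 -1.80

A=(0,0), D=(5.00,0)
B = A + 3.00·(cos212°, sin212°) = (-2.5441, -1.5898)
|BD| = 7.7098
circle(B,8.00) ∩ circle(D,10.00): a=1.5202, h=7.8542
  candidates: C₊=(-2.6761,6.4092) cross=60.555; C₋=(0.5630,-8.9617) cross=-60.555
  mode - wants cross < 0 → take C=(0.5630,-8.9617) (cross=-60.555)
ex = (C−B)/|BC| = (0.3884,-0.9215); ey = (0.9215,0.3884)
P = B + 1.61·ex + 3.29·ey = (1.1129,-1.7956)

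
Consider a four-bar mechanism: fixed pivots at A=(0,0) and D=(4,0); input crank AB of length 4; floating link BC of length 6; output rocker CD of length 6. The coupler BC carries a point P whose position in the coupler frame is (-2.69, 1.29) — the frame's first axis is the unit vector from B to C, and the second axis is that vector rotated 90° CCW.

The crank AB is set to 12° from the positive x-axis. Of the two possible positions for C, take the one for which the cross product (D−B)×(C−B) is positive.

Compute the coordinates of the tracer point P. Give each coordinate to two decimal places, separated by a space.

1.18 2.03

A=(0,0), D=(4.00,0)
B = A + 4.00·(cos12°, sin12°) = (3.9126, 0.8316)
|BD| = 0.8362
circle(B,6.00) ∩ circle(D,6.00): a=0.4181, h=5.9854
  candidates: C₊=(9.9089,1.0415) cross=5.005; C₋=(-1.9963,-0.2098) cross=-5.005
  mode + wants cross > 0 → take C=(9.9089,1.0415) (cross=5.005)
ex = (C−B)/|BC| = (0.9994,0.0350); ey = (-0.0350,0.9994)
P = B + -2.69·ex + 1.29·ey = (1.1791,2.0268)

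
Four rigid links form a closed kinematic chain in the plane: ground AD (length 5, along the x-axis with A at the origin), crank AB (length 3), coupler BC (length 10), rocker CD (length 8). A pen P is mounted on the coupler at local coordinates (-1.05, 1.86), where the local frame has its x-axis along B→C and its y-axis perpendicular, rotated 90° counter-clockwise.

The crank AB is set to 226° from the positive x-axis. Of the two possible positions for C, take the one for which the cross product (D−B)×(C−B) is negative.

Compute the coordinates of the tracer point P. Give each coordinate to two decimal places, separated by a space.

-1.87 -0.03

A=(0,0), D=(5.00,0)
B = A + 3.00·(cos226°, sin226°) = (-2.0840, -2.1580)
|BD| = 7.4054
circle(B,10.00) ∩ circle(D,8.00): a=6.1334, h=7.8982
  candidates: C₊=(1.4815,7.1847) cross=58.489; C₋=(6.0848,-7.9261) cross=-58.489
  mode - wants cross < 0 → take C=(6.0848,-7.9261) (cross=-58.489)
ex = (C−B)/|BC| = (0.8169,-0.5768); ey = (0.5768,0.8169)
P = B + -1.05·ex + 1.86·ey = (-1.8688,-0.0330)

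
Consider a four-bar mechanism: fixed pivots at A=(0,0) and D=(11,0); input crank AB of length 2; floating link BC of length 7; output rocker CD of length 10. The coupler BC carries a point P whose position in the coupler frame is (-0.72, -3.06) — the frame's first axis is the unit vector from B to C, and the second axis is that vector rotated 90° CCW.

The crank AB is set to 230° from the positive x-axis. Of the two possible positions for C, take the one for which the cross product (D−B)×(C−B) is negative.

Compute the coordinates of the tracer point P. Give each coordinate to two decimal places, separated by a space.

-4.01 -3.11

A=(0,0), D=(11.00,0)
B = A + 2.00·(cos230°, sin230°) = (-1.2856, -1.5321)
|BD| = 12.3807
circle(B,7.00) ∩ circle(D,10.00): a=4.1307, h=5.6513
  candidates: C₊=(2.1141,4.5869) cross=69.967; C₋=(3.5127,-6.6288) cross=-69.967
  mode - wants cross < 0 → take C=(3.5127,-6.6288) (cross=-69.967)
ex = (C−B)/|BC| = (0.6855,-0.7281); ey = (0.7281,0.6855)
P = B + -0.72·ex + -3.06·ey = (-4.0071,-3.1054)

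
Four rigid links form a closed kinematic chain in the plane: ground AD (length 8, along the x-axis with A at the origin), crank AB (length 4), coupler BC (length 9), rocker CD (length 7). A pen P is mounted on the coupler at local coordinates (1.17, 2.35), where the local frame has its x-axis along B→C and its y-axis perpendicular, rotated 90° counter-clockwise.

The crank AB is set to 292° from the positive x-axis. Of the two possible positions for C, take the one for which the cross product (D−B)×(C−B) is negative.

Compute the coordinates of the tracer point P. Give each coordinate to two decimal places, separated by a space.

A=(0,0), D=(8.00,0)
B = A + 4.00·(cos292°, sin292°) = (1.4984, -3.7087)
|BD| = 7.4850
circle(B,9.00) ∩ circle(D,7.00): a=5.8801, h=6.8135
  candidates: C₊=(3.2299,5.1231) cross=50.999; C₋=(9.9820,-6.7135) cross=-50.999
  mode - wants cross < 0 → take C=(9.9820,-6.7135) (cross=-50.999)
ex = (C−B)/|BC| = (0.9426,-0.3339); ey = (0.3339,0.9426)
P = B + 1.17·ex + 2.35·ey = (3.3859,-1.8842)

3.39 -1.88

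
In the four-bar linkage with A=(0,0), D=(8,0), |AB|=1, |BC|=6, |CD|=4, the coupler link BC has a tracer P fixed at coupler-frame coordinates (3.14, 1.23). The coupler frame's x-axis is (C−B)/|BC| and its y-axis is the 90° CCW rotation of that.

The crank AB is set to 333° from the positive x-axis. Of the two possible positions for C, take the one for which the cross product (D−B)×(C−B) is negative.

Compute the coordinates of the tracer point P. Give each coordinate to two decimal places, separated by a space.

A=(0,0), D=(8.00,0)
B = A + 1.00·(cos333°, sin333°) = (0.8910, -0.4540)
|BD| = 7.1235
circle(B,6.00) ∩ circle(D,4.00): a=4.9655, h=3.3680
  candidates: C₊=(5.6318,3.2236) cross=23.992; C₋=(6.0611,-3.4987) cross=-23.992
  mode - wants cross < 0 → take C=(6.0611,-3.4987) (cross=-23.992)
ex = (C−B)/|BC| = (0.8617,-0.5074); ey = (0.5074,0.8617)
P = B + 3.14·ex + 1.23·ey = (4.2209,-0.9875)

4.22 -0.99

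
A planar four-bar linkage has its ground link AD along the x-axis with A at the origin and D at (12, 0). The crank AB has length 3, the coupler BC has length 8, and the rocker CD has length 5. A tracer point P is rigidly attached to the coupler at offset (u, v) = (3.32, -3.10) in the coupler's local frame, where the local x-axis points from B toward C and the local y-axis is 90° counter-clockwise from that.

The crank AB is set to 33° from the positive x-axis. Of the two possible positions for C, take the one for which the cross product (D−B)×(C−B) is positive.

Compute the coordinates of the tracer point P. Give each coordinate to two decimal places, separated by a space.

6.74 -0.03

A=(0,0), D=(12.00,0)
B = A + 3.00·(cos33°, sin33°) = (2.5160, 1.6339)
|BD| = 9.6237
circle(B,8.00) ∩ circle(D,5.00): a=6.8381, h=4.1522
  candidates: C₊=(9.9598,4.5648) cross=39.959; C₋=(8.5499,-3.6189) cross=-39.959
  mode + wants cross > 0 → take C=(9.9598,4.5648) (cross=39.959)
ex = (C−B)/|BC| = (0.9305,0.3664); ey = (-0.3664,0.9305)
P = B + 3.32·ex + -3.10·ey = (6.7409,-0.0342)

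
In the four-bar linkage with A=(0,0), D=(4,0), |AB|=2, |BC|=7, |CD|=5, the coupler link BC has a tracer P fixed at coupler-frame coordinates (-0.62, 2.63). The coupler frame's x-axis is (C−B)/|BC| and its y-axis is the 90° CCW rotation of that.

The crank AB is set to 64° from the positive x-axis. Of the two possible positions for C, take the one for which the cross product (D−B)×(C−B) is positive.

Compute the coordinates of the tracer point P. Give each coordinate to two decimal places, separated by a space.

A=(0,0), D=(4.00,0)
B = A + 2.00·(cos64°, sin64°) = (0.8767, 1.7976)
|BD| = 3.6036
circle(B,7.00) ∩ circle(D,5.00): a=5.1318, h=4.7607
  candidates: C₊=(7.6993,3.3638) cross=17.156; C₋=(2.9497,-4.8884) cross=-17.156
  mode + wants cross > 0 → take C=(7.6993,3.3638) (cross=17.156)
ex = (C−B)/|BC| = (0.9746,0.2238); ey = (-0.2238,0.9746)
P = B + -0.62·ex + 2.63·ey = (-0.3160,4.2222)

-0.32 4.22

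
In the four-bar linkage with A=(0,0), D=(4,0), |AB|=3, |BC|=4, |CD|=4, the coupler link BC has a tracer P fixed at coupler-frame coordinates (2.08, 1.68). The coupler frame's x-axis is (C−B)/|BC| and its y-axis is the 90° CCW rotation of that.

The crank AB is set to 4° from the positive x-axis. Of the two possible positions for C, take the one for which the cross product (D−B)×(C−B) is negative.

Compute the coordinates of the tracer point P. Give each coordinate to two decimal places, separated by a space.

A=(0,0), D=(4.00,0)
B = A + 3.00·(cos4°, sin4°) = (2.9927, 0.2093)
|BD| = 1.0288
circle(B,4.00) ∩ circle(D,4.00): a=0.5144, h=3.9668
  candidates: C₊=(4.3032,3.9885) cross=4.081; C₋=(2.6895,-3.7792) cross=-4.081
  mode - wants cross < 0 → take C=(2.6895,-3.7792) (cross=-4.081)
ex = (C−B)/|BC| = (-0.0758,-0.9971); ey = (0.9971,-0.0758)
P = B + 2.08·ex + 1.68·ey = (4.5102,-1.9921)

4.51 -1.99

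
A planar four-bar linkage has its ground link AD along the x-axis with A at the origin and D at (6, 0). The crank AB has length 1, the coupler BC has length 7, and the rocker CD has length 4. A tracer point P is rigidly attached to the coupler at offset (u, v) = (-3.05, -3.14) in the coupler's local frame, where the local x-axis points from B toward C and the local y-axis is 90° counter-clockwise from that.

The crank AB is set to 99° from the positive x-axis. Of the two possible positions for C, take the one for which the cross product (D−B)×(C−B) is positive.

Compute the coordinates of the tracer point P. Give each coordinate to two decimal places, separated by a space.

A=(0,0), D=(6.00,0)
B = A + 1.00·(cos99°, sin99°) = (-0.1564, 0.9877)
|BD| = 6.2352
circle(B,7.00) ∩ circle(D,4.00): a=5.7639, h=3.9721
  candidates: C₊=(6.1639,3.9966) cross=24.767; C₋=(4.9054,-3.8473) cross=-24.767
  mode + wants cross > 0 → take C=(6.1639,3.9966) (cross=24.767)
ex = (C−B)/|BC| = (0.9029,0.4299); ey = (-0.4299,0.9029)
P = B + -3.05·ex + -3.14·ey = (-1.5605,-3.1585)

-1.56 -3.16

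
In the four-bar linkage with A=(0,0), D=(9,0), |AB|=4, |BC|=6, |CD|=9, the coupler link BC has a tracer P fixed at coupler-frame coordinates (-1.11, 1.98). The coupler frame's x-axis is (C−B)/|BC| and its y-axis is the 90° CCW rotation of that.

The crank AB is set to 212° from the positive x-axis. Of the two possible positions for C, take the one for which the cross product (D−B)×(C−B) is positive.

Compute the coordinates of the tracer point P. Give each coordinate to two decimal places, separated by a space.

-5.63 -1.74

A=(0,0), D=(9.00,0)
B = A + 4.00·(cos212°, sin212°) = (-3.3922, -2.1197)
|BD| = 12.5722
circle(B,6.00) ∩ circle(D,9.00): a=4.4964, h=3.9727
  candidates: C₊=(0.3701,2.5542) cross=49.945; C₋=(1.7097,-5.2774) cross=-49.945
  mode + wants cross > 0 → take C=(0.3701,2.5542) (cross=49.945)
ex = (C−B)/|BC| = (0.6270,0.7790); ey = (-0.7790,0.6270)
P = B + -1.11·ex + 1.98·ey = (-5.6306,-1.7428)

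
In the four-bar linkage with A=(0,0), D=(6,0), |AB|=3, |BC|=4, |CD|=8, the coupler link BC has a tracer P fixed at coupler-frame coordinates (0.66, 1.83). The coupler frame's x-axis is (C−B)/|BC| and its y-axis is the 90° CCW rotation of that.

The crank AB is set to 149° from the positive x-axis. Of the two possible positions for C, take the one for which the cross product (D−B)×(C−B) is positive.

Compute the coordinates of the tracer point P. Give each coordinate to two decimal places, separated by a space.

A=(0,0), D=(6.00,0)
B = A + 3.00·(cos149°, sin149°) = (-2.5715, 1.5451)
|BD| = 8.7097
circle(B,4.00) ∩ circle(D,8.00): a=1.5993, h=3.6664
  candidates: C₊=(-0.3472,4.8696) cross=31.933; C₋=(-1.6480,-2.3468) cross=-31.933
  mode + wants cross > 0 → take C=(-0.3472,4.8696) (cross=31.933)
ex = (C−B)/|BC| = (0.5561,0.8311); ey = (-0.8311,0.5561)
P = B + 0.66·ex + 1.83·ey = (-3.7255,3.1113)

-3.73 3.11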